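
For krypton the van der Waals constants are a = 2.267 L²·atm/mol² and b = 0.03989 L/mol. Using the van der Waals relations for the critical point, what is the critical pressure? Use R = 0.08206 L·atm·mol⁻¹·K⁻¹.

P_c ≈ 52.77 atm

For a van der Waals gas, P_c = a/(27b²).
P_c = 2.267/(27×(0.03989)²) = 2.267/0.042963 = 52.77 atm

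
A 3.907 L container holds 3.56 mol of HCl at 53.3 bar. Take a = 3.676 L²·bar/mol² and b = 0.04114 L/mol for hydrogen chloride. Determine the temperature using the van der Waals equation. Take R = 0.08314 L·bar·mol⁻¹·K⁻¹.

T = (P + a n²/V²)(V − nb)/(nR)
P + a n²/V² = 53.3 + (3.676)(3.56)²/(3.907)² = 56.352 bar
V − nb = 3.907 − (3.56)(0.04114) = 3.7605 L
T = (56.352)(3.7605)/((3.56)(0.08314)) = 716.0 K

T ≈ 716.0 K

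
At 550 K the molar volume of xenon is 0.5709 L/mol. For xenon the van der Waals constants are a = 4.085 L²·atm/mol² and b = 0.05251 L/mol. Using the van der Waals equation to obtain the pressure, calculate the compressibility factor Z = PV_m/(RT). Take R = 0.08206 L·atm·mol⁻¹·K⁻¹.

P = RT/(V_m − b) − a/V_m² = (0.08206)(550)/(0.5709 − 0.05251) − 4.085/(0.5709)²
  = 45.133/0.51839 − 12.533 = 87.064 − 12.533 = 74.531 atm
Z = PV_m/(RT) = (74.531)(0.5709)/((0.08206)(550)) = 42.550/45.133 = 0.9428

Z ≈ 0.9428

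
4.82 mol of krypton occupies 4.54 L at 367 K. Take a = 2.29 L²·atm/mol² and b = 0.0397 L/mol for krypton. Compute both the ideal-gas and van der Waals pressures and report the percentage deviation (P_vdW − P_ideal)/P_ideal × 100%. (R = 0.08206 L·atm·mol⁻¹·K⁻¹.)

-3.67 %

Ideal: P_ideal = nRT/V = (4.82)(0.08206)(367)/4.54 = 31.9734 atm
vdW: P = nRT/(V − nb) − a n²/V² = 145.159/4.34865 − 53.2022/20.6116 = 33.3802 − 2.58118 = 30.7990 atm
% deviation = (30.7990 − 31.9734)/31.9734 × 100% = -3.67%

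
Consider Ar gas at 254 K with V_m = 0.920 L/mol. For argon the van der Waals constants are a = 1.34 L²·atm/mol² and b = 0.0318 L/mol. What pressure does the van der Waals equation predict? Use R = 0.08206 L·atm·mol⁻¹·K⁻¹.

P ≈ 21.88 atm

P = RT/(V_m − b) − a/V_m²
RT/(V_m − b) = (0.08206)(254)/(0.920 − 0.0318) = 20.843/0.88820 = 23.467 atm
a/V_m² = 1.34/(0.920)² = 1.5832 atm
P = 23.467 − 1.5832 = 21.88 atm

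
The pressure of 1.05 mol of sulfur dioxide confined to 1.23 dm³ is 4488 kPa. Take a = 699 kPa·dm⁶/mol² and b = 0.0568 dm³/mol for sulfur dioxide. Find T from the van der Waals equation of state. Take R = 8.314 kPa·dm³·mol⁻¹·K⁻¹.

T ≈ 670.0 K

T = (P + a n²/V²)(V − nb)/(nR)
P + a n²/V² = 4488 + (699)(1.05)²/(1.23)² = 4997.4 kPa
V − nb = 1.23 − (1.05)(0.0568) = 1.1704 dm³
T = (4997.4)(1.1704)/((1.05)(8.314)) = 670.0 K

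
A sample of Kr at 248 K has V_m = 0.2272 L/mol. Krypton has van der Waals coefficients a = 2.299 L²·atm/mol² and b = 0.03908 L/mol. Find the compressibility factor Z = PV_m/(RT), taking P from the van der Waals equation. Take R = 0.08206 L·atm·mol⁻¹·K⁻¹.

P = RT/(V_m − b) − a/V_m² = (0.08206)(248)/(0.2272 − 0.03908) − 2.299/(0.2272)²
  = 20.351/0.18812 − 44.537 = 108.18 − 44.537 = 63.64 atm
Z = PV_m/(RT) = (63.64)(0.2272)/((0.08206)(248)) = 14.459/20.351 = 0.7105

Z ≈ 0.7105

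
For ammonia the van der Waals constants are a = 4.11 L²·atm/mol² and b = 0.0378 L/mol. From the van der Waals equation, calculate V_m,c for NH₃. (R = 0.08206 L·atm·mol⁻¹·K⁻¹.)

For a van der Waals gas, V_m,c = 3b.
V_m,c = 3×0.0378 = 0.1134 L/mol

V_m,c ≈ 0.1134 L/mol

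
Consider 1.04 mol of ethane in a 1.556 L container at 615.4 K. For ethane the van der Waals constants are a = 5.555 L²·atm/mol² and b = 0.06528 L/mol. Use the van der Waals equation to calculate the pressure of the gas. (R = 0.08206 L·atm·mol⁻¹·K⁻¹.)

P ≈ 32.81 atm

P = nRT/(V − nb) − a n²/V²
nRT/(V − nb) = (1.04)(0.08206)(615.4)/(1.556 − 1.04×0.06528) = 52.520/1.4881 = 35.293 atm
a n²/V² = (5.555)(1.04)²/(1.556)² = 2.4816 atm
P = 35.293 − 2.4816 = 32.81 atm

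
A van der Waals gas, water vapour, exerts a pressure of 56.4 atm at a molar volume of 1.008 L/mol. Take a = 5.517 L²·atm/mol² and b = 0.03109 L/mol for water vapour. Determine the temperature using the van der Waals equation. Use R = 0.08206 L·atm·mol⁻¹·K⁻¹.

T ≈ 736.1 K

T = (P + a/V_m²)(V_m − b)/R
P + a/V_m² = 56.4 + 5.517/(1.008)² = 61.830 atm
V_m − b = 1.008 − 0.03109 = 0.97691 L/mol
T = (61.830)(0.97691)/0.08206 = 736.1 K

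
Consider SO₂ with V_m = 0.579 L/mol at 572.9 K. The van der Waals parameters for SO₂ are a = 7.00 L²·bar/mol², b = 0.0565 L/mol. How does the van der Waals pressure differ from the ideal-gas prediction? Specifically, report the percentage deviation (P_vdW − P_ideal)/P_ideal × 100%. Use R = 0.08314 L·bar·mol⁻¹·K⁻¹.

-14.57 %

Ideal: P_ideal = RT/V_m = (0.08314)(572.9)/0.579 = 82.2641 bar
vdW: P = RT/(V_m − b) − a/V_m² = 47.6309/0.522500 − 7.00/0.335241 = 91.1596 − 20.8805 = 70.2791 bar
% deviation = (70.2791 − 82.2641)/82.2641 × 100% = -14.57%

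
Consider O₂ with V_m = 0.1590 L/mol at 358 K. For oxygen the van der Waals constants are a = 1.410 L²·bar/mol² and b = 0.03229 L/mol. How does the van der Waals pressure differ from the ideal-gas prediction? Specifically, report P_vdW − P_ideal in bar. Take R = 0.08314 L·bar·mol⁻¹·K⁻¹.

ΔP ≈ -8.07 bar

Ideal: P_ideal = RT/V_m = (0.08314)(358)/0.1590 = 187.196 bar
vdW: P = RT/(V_m − b) − a/V_m² = 29.7641/0.126710 − 1.410/0.0252810 = 234.899 − 55.7731 = 179.126 bar
ΔP = 179.126 − 187.196 = -8.07 bar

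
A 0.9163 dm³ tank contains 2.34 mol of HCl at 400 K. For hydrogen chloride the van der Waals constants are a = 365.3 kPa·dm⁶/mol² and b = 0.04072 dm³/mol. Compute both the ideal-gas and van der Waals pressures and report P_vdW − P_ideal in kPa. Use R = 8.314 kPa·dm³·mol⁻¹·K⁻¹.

ΔP ≈ -1397 kPa

Ideal: P_ideal = nRT/V = (2.34)(8.314)(400)/0.9163 = 8492.75 kPa
vdW: P = nRT/(V − nb) − a n²/V² = 7781.90/0.821015 − 2000.24/0.839606 = 9478.39 − 2382.36 = 7096.03 kPa
ΔP = 7096.03 − 8492.75 = -1397 kPa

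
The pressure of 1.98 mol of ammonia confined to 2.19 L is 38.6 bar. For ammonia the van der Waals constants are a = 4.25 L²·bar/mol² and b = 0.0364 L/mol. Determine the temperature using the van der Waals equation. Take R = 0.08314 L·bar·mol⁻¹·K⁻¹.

T = (P + a n²/V²)(V − nb)/(nR)
P + a n²/V² = 38.6 + (4.25)(1.98)²/(2.19)² = 42.074 bar
V − nb = 2.19 − (1.98)(0.0364) = 2.1179 L
T = (42.074)(2.1179)/((1.98)(0.08314)) = 541.3 K

T ≈ 541.3 K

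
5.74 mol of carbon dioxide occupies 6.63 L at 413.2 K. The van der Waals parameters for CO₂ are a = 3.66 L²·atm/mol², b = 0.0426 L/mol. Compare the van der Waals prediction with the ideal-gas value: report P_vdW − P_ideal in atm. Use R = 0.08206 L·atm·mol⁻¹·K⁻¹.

Ideal: P_ideal = nRT/V = (5.74)(0.08206)(413.2)/6.63 = 29.3555 atm
vdW: P = nRT/(V − nb) − a n²/V² = 194.627/6.38548 − 120.588/43.9569 = 30.4796 − 2.74332 = 27.7363 atm
ΔP = 27.7363 − 29.3555 = -1.619 atm

ΔP ≈ -1.619 atm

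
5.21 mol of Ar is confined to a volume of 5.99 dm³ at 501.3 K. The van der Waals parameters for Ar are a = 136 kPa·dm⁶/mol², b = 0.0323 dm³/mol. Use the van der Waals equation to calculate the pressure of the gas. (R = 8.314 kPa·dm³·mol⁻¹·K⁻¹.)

P = nRT/(V − nb) − a n²/V²
nRT/(V − nb) = (5.21)(8.314)(501.3)/(5.99 − 5.21×0.0323) = 21714/5.8217 = 3729.8 kPa
a n²/V² = (136)(5.21)²/(5.99)² = 102.89 kPa
P = 3729.8 − 102.89 = 3627 kPa

P ≈ 3627 kPa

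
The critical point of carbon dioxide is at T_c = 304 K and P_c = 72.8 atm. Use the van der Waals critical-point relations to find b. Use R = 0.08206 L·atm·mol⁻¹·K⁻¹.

b ≈ 0.04283 L/mol

From T_c = 8a/(27Rb) and P_c = a/(27b²): b = R T_c/(8 P_c).
b = (0.08206)(304)/(8×72.8) = 24.946/582.40 = 0.04283 L/mol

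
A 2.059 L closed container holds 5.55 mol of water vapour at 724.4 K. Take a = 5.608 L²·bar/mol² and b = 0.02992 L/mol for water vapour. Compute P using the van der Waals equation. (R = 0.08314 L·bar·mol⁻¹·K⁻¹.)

P ≈ 135.8 bar

P = nRT/(V − nb) − a n²/V²
nRT/(V − nb) = (5.55)(0.08314)(724.4)/(2.059 − 5.55×0.02992) = 334.26/1.8929 = 176.59 bar
a n²/V² = (5.608)(5.55)²/(2.059)² = 40.746 bar
P = 176.59 − 40.746 = 135.8 bar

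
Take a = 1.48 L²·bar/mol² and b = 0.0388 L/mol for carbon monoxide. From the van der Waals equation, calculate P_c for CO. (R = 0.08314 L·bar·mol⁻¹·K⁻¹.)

P_c ≈ 36.41 bar

For a van der Waals gas, P_c = a/(27b²).
P_c = 1.48/(27×(0.0388)²) = 1.48/0.040647 = 36.41 bar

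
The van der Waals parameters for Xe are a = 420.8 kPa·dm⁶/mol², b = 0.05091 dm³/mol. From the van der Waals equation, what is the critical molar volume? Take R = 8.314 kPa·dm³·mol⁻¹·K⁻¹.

V_m,c ≈ 0.1527 dm³/mol

For a van der Waals gas, V_m,c = 3b.
V_m,c = 3×0.05091 = 0.1527 dm³/mol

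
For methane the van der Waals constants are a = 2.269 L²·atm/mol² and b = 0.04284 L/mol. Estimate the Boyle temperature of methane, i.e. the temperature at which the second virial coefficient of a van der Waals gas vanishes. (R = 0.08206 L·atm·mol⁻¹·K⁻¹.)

T_B ≈ 645.4 K

For a van der Waals gas the second virial coefficient B₂ = b − a/(RT) vanishes at T_B = a/(Rb).
T_B = 2.269/(0.08206×0.04284) = 2.269/0.0035155 = 645.4 K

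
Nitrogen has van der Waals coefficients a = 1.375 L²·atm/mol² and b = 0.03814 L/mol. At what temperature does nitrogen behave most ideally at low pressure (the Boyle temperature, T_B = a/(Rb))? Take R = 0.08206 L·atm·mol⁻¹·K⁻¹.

For a van der Waals gas the second virial coefficient B₂ = b − a/(RT) vanishes at T_B = a/(Rb).
T_B = 1.375/(0.08206×0.03814) = 1.375/0.0031298 = 439.3 K

T_B ≈ 439.3 K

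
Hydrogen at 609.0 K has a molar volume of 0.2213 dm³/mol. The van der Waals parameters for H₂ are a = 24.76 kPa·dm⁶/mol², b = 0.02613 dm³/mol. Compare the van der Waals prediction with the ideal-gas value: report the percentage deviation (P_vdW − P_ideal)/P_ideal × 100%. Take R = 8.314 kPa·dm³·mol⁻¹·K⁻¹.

11.18 %

Ideal: P_ideal = RT/V_m = (8.314)(609.0)/0.2213 = 22879.5 kPa
vdW: P = RT/(V_m − b) − a/V_m² = 5063.23/0.195170 − 24.76/0.0489737 = 25942.7 − 505.577 = 25437.1 kPa
% deviation = (25437.1 − 22879.5)/22879.5 × 100% = 11.18%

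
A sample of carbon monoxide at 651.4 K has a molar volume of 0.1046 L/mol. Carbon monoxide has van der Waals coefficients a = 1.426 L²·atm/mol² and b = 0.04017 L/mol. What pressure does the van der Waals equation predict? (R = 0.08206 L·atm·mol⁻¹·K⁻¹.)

P = RT/(V_m − b) − a/V_m²
RT/(V_m − b) = (0.08206)(651.4)/(0.1046 − 0.04017) = 53.454/0.064430 = 829.64 atm
a/V_m² = 1.426/(0.1046)² = 130.33 atm
P = 829.64 − 130.33 = 699.3 atm

P ≈ 699.3 atm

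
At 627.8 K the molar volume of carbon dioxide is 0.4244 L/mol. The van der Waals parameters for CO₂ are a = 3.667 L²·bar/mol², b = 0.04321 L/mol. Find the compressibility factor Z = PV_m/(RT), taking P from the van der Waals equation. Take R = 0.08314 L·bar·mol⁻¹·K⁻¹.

Z ≈ 0.9478

P = RT/(V_m − b) − a/V_m² = (0.08314)(627.8)/(0.4244 − 0.04321) − 3.667/(0.4244)²
  = 52.195/0.38119 − 20.359 = 136.93 − 20.359 = 116.57 bar
Z = PV_m/(RT) = (116.57)(0.4244)/((0.08314)(627.8)) = 49.472/52.195 = 0.9478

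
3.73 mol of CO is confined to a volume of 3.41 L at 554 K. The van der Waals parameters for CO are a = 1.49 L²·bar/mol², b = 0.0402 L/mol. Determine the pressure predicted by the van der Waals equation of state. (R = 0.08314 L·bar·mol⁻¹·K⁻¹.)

P ≈ 50.92 bar

P = nRT/(V − nb) − a n²/V²
nRT/(V − nb) = (3.73)(0.08314)(554)/(3.41 − 3.73×0.0402) = 171.80/3.2601 = 52.698 bar
a n²/V² = (1.49)(3.73)²/(3.41)² = 1.7828 bar
P = 52.698 − 1.7828 = 50.92 bar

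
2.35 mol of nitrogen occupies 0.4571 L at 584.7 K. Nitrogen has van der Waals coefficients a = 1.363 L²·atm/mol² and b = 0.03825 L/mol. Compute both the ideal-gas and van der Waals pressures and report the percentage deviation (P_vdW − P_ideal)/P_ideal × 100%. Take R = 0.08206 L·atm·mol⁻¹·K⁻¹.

9.87 %

Ideal: P_ideal = nRT/V = (2.35)(0.08206)(584.7)/0.4571 = 246.673 atm
vdW: P = nRT/(V − nb) − a n²/V² = 112.754/0.367213 − 7.52717/0.208940 = 307.053 − 36.0255 = 271.028 atm
% deviation = (271.028 − 246.673)/246.673 × 100% = 9.87%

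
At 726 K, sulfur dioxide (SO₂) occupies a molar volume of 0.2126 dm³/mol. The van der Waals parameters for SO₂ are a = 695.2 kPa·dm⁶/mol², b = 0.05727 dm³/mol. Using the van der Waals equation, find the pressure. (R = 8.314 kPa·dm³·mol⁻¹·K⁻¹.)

P ≈ 23478 kPa

P = RT/(V_m − b) − a/V_m²
RT/(V_m − b) = (8.314)(726)/(0.2126 − 0.05727) = 6036.0/0.15533 = 38859 kPa
a/V_m² = 695.2/(0.2126)² = 15381 kPa
P = 38859 − 15381 = 23478 kPa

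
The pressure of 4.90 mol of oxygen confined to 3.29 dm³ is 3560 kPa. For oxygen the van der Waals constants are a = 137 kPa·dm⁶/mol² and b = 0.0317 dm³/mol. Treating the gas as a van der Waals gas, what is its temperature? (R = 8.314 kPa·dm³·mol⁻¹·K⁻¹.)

T ≈ 297.3 K

T = (P + a n²/V²)(V − nb)/(nR)
P + a n²/V² = 3560 + (137)(4.90)²/(3.29)² = 3863.9 kPa
V − nb = 3.29 − (4.90)(0.0317) = 3.1347 dm³
T = (3863.9)(3.1347)/((4.90)(8.314)) = 297.3 K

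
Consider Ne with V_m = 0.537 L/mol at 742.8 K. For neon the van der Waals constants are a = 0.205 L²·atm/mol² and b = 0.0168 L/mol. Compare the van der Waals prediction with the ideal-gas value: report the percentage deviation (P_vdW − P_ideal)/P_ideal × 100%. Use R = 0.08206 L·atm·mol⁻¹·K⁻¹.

Ideal: P_ideal = RT/V_m = (0.08206)(742.8)/0.537 = 113.509 atm
vdW: P = RT/(V_m − b) − a/V_m² = 60.9542/0.520200 − 0.205/0.288369 = 117.175 − 0.710895 = 116.464 atm
% deviation = (116.464 − 113.509)/113.509 × 100% = 2.60%

2.60 %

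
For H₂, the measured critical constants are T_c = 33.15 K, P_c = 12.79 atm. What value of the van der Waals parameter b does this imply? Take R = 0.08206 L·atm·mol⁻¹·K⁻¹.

b ≈ 0.02659 L/mol

From T_c = 8a/(27Rb) and P_c = a/(27b²): b = R T_c/(8 P_c).
b = (0.08206)(33.15)/(8×12.79) = 2.7203/102.32 = 0.02659 L/mol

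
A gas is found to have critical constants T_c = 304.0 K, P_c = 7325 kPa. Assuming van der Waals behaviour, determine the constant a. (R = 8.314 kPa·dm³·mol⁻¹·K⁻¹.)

From T_c = 8a/(27Rb) and P_c = a/(27b²): a = 27 R² T_c²/(64 P_c).
a = 27×(8.314)²×(304.0)²/(64×7325) = 172476913/468800 = 367.9 kPa·dm⁶/mol²

a ≈ 367.9 kPa·dm⁶/mol²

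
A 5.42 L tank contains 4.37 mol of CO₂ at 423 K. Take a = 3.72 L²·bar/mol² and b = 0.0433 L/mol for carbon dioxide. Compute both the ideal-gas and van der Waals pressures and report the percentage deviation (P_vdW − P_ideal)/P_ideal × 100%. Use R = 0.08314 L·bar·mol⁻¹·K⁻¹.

Ideal: P_ideal = nRT/V = (4.37)(0.08314)(423)/5.42 = 28.3552 bar
vdW: P = nRT/(V − nb) − a n²/V² = 153.685/5.23078 − 71.0405/29.3764 = 29.3809 − 2.41828 = 26.9626 bar
% deviation = (26.9626 − 28.3552)/28.3552 × 100% = -4.91%

-4.91 %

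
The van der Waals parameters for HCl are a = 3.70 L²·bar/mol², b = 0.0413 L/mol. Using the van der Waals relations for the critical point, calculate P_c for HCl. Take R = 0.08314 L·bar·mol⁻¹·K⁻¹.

P_c ≈ 80.34 bar

For a van der Waals gas, P_c = a/(27b²).
P_c = 3.70/(27×(0.0413)²) = 3.70/0.046054 = 80.34 bar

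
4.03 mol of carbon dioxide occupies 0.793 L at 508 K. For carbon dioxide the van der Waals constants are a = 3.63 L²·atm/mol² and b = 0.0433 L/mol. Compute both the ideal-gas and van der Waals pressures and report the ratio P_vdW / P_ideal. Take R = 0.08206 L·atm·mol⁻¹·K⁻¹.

P_vdW / P_ideal ≈ 0.8396

Ideal: P_ideal = nRT/V = (4.03)(0.08206)(508)/0.793 = 211.849 atm
vdW: P = nRT/(V − nb) − a n²/V² = 167.997/0.618501 − 58.9545/0.628849 = 271.620 − 93.7499 = 177.870 atm
Ratio = 177.870/211.849 = 0.8396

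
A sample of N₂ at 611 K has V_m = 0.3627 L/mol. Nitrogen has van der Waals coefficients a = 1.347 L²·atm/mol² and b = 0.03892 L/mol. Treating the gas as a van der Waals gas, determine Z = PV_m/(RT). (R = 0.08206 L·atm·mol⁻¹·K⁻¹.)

P = RT/(V_m − b) − a/V_m² = (0.08206)(611)/(0.3627 − 0.03892) − 1.347/(0.3627)²
  = 50.139/0.32378 − 10.239 = 154.86 − 10.239 = 144.62 atm
Z = PV_m/(RT) = (144.62)(0.3627)/((0.08206)(611)) = 52.454/50.139 = 1.046

Z ≈ 1.046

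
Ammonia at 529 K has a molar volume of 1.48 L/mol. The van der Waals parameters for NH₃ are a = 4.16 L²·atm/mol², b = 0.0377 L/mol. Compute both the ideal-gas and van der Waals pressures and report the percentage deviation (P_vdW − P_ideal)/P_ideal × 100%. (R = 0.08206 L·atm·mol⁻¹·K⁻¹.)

-3.86 %

Ideal: P_ideal = RT/V_m = (0.08206)(529)/1.48 = 29.3309 atm
vdW: P = RT/(V_m − b) − a/V_m² = 43.4097/1.44230 − 4.16/2.19040 = 30.0976 − 1.89920 = 28.1984 atm
% deviation = (28.1984 − 29.3309)/29.3309 × 100% = -3.86%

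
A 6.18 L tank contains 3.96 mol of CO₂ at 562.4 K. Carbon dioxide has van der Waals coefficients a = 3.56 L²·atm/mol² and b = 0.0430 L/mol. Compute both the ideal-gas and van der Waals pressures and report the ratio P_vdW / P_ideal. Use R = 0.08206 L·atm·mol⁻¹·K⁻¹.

P_vdW / P_ideal ≈ 0.9789

Ideal: P_ideal = nRT/V = (3.96)(0.08206)(562.4)/6.18 = 29.5722 atm
vdW: P = nRT/(V − nb) − a n²/V² = 182.756/6.00972 − 55.8265/38.1924 = 30.4101 − 1.46172 = 28.9484 atm
Ratio = 28.9484/29.5722 = 0.9789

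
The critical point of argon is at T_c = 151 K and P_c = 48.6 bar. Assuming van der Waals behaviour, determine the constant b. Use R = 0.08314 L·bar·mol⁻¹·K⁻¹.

b ≈ 0.03229 L/mol

From T_c = 8a/(27Rb) and P_c = a/(27b²): b = R T_c/(8 P_c).
b = (0.08314)(151)/(8×48.6) = 12.554/388.80 = 0.03229 L/mol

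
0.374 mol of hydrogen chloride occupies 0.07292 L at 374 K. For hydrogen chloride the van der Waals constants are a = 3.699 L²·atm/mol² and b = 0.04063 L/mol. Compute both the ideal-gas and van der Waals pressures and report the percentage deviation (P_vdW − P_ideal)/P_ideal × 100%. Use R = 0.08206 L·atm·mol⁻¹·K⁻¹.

-35.49 %

Ideal: P_ideal = nRT/V = (0.374)(0.08206)(374)/0.07292 = 157.408 atm
vdW: P = nRT/(V − nb) − a n²/V² = 11.4782/0.0577244 − 0.517401/0.00531733 = 198.845 − 97.3047 = 101.540 atm
% deviation = (101.540 − 157.408)/157.408 × 100% = -35.49%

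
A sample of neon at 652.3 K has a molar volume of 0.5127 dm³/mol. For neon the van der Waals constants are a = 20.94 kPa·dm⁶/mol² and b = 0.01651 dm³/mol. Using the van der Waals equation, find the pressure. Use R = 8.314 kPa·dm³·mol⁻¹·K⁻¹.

P ≈ 10850 kPa

P = RT/(V_m − b) − a/V_m²
RT/(V_m − b) = (8.314)(652.3)/(0.5127 − 0.01651) = 5423.2/0.49619 = 10930 kPa
a/V_m² = 20.94/(0.5127)² = 79.662 kPa
P = 10930 − 79.662 = 10850 kPa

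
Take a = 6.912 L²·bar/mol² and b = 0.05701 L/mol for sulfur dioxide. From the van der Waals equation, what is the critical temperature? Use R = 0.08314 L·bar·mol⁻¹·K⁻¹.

T_c ≈ 432.1 K

For a van der Waals gas, T_c = 8a/(27Rb).
T_c = 8×6.912/(27×0.08314×0.05701) = 55.296/0.12797 = 432.1 K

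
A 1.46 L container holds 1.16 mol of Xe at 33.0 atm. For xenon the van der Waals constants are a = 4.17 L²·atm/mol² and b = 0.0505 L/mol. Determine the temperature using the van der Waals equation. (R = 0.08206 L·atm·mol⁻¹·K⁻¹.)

T ≈ 524.6 K

T = (P + a n²/V²)(V − nb)/(nR)
P + a n²/V² = 33.0 + (4.17)(1.16)²/(1.46)² = 35.632 atm
V − nb = 1.46 − (1.16)(0.0505) = 1.4014 L
T = (35.632)(1.4014)/((1.16)(0.08206)) = 524.6 K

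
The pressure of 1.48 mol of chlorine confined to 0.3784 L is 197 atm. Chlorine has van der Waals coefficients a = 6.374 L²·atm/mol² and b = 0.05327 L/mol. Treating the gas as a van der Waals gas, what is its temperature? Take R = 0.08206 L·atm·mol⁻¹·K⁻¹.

T = (P + a n²/V²)(V − nb)/(nR)
P + a n²/V² = 197 + (6.374)(1.48)²/(0.3784)² = 294.51 atm
V − nb = 0.3784 − (1.48)(0.05327) = 0.29956 L
T = (294.51)(0.29956)/((1.48)(0.08206)) = 726.4 K

T ≈ 726.4 K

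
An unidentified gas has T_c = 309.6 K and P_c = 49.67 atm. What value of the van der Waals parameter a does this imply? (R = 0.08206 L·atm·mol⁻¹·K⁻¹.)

From T_c = 8a/(27Rb) and P_c = a/(27b²): a = 27 R² T_c²/(64 P_c).
a = 27×(0.08206)²×(309.6)²/(64×49.67) = 17427/3178.9 = 5.482 L²·atm/mol²

a ≈ 5.482 L²·atm/mol²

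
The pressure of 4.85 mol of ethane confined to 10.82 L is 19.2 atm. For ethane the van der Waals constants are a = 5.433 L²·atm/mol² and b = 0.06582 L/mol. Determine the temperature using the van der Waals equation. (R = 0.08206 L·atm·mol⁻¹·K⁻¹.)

T = (P + a n²/V²)(V − nb)/(nR)
P + a n²/V² = 19.2 + (5.433)(4.85)²/(10.82)² = 20.292 atm
V − nb = 10.82 − (4.85)(0.06582) = 10.501 L
T = (20.292)(10.501)/((4.85)(0.08206)) = 535.4 K

T ≈ 535.4 K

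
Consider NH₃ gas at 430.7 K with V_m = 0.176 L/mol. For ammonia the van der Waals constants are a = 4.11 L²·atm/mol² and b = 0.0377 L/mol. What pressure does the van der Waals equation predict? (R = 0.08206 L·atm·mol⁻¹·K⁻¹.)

P = RT/(V_m − b) − a/V_m²
RT/(V_m − b) = (0.08206)(430.7)/(0.176 − 0.0377) = 35.343/0.13830 = 255.55 atm
a/V_m² = 4.11/(0.176)² = 132.68 atm
P = 255.55 − 132.68 = 122.9 atm

P ≈ 122.9 atm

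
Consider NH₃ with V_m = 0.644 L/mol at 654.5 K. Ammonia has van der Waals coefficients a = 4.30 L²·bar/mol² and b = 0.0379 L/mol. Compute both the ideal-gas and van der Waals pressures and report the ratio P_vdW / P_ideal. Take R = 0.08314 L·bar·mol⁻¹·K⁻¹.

Ideal: P_ideal = RT/V_m = (0.08314)(654.5)/0.644 = 84.4955 bar
vdW: P = RT/(V_m − b) − a/V_m² = 54.4151/0.606100 − 4.30/0.414736 = 89.7791 − 10.3680 = 79.4111 bar
Ratio = 79.4111/84.4955 = 0.9398

P_vdW / P_ideal ≈ 0.9398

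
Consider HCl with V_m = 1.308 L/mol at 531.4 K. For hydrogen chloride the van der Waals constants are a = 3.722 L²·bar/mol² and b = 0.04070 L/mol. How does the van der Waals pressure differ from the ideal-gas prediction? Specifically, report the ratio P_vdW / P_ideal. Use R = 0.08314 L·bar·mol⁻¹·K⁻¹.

P_vdW / P_ideal ≈ 0.9677

Ideal: P_ideal = RT/V_m = (0.08314)(531.4)/1.308 = 33.7772 bar
vdW: P = RT/(V_m − b) − a/V_m² = 44.1806/1.26730 − 3.722/1.71086 = 34.8620 − 2.17551 = 32.6865 bar
Ratio = 32.6865/33.7772 = 0.9677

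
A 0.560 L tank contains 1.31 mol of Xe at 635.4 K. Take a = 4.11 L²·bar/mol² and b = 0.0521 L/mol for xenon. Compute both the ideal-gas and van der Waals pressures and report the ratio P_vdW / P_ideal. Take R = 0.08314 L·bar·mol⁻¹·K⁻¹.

Ideal: P_ideal = nRT/V = (1.31)(0.08314)(635.4)/0.560 = 123.578 bar
vdW: P = nRT/(V − nb) − a n²/V² = 69.2036/0.491749 − 7.05317/0.313600 = 140.730 − 22.4910 = 118.239 bar
Ratio = 118.239/123.578 = 0.9568

P_vdW / P_ideal ≈ 0.9568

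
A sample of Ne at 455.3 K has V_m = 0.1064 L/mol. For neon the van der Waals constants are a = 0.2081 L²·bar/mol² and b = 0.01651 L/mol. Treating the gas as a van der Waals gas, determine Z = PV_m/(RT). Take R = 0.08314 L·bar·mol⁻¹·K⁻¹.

Z ≈ 1.132

P = RT/(V_m − b) − a/V_m² = (0.08314)(455.3)/(0.1064 − 0.01651) − 0.2081/(0.1064)²
  = 37.854/0.089890 − 18.382 = 421.11 − 18.382 = 402.73 bar
Z = PV_m/(RT) = (402.73)(0.1064)/((0.08314)(455.3)) = 42.850/37.854 = 1.132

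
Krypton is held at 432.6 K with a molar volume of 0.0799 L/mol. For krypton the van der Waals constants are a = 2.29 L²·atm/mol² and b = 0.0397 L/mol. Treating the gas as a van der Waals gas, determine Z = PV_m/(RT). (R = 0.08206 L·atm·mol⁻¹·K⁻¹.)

P = RT/(V_m − b) − a/V_m² = (0.08206)(432.6)/(0.0799 − 0.0397) − 2.29/(0.0799)²
  = 35.499/0.040200 − 358.71 = 883.06 − 358.71 = 524.35 atm
Z = PV_m/(RT) = (524.35)(0.0799)/((0.08206)(432.6)) = 41.896/35.499 = 1.180

Z ≈ 1.180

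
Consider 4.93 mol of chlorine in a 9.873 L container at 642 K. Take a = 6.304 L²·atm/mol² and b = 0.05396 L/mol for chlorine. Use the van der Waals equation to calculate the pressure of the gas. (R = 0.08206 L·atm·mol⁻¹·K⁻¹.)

P ≈ 25.46 atm

P = nRT/(V − nb) − a n²/V²
nRT/(V − nb) = (4.93)(0.08206)(642)/(9.873 − 4.93×0.05396) = 259.72/9.6070 = 27.034 atm
a n²/V² = (6.304)(4.93)²/(9.873)² = 1.5719 atm
P = 27.034 − 1.5719 = 25.46 atm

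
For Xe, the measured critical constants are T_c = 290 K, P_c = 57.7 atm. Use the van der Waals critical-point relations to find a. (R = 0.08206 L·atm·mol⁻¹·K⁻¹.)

From T_c = 8a/(27Rb) and P_c = a/(27b²): a = 27 R² T_c²/(64 P_c).
a = 27×(0.08206)²×(290)²/(64×57.7) = 15291/3692.8 = 4.141 L²·atm/mol²

a ≈ 4.141 L²·atm/mol²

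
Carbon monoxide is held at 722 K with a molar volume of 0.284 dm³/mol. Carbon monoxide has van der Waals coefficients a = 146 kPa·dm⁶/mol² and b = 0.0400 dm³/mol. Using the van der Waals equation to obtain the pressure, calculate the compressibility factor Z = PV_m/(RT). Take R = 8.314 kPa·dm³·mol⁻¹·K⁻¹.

Z ≈ 1.078

P = RT/(V_m − b) − a/V_m² = (8.314)(722)/(0.284 − 0.0400) − 146/(0.284)²
  = 6002.7/0.24400 − 1810.2 = 24601 − 1810.2 = 22791 kPa
Z = PV_m/(RT) = (22791)(0.284)/((8.314)(722)) = 6472.6/6002.7 = 1.078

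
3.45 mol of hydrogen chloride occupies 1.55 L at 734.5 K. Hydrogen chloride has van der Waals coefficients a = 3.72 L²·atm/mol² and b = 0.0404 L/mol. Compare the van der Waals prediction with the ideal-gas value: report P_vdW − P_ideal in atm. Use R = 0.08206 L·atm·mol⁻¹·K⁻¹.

Ideal: P_ideal = nRT/V = (3.45)(0.08206)(734.5)/1.55 = 134.156 atm
vdW: P = nRT/(V − nb) − a n²/V² = 207.942/1.41062 − 44.2773/2.40250 = 147.412 − 18.4297 = 128.982 atm
ΔP = 128.982 − 134.156 = -5.17 atm

ΔP ≈ -5.17 atm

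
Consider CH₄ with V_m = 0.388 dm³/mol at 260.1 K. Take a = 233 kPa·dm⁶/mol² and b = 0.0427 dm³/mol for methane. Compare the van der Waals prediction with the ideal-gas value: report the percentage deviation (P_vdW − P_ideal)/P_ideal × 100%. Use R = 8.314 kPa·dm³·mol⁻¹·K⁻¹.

-15.40 %

Ideal: P_ideal = RT/V_m = (8.314)(260.1)/0.388 = 5573.38 kPa
vdW: P = RT/(V_m − b) − a/V_m² = 2162.47/0.345300 − 233/0.150544 = 6262.58 − 1547.72 = 4714.86 kPa
% deviation = (4714.86 − 5573.38)/5573.38 × 100% = -15.40%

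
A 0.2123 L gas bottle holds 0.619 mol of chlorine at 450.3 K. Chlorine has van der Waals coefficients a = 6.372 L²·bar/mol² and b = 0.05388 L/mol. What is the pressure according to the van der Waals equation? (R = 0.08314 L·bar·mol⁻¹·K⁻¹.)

P = nRT/(V − nb) − a n²/V²
nRT/(V − nb) = (0.619)(0.08314)(450.3)/(0.2123 − 0.619×0.05388) = 23.174/0.17895 = 129.50 bar
a n²/V² = (6.372)(0.619)²/(0.2123)² = 54.170 bar
P = 129.50 − 54.170 = 75.33 bar

P ≈ 75.33 bar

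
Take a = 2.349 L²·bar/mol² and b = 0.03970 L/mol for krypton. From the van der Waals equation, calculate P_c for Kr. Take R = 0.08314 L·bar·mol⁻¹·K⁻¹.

P_c ≈ 55.20 bar

For a van der Waals gas, P_c = a/(27b²).
P_c = 2.349/(27×(0.03970)²) = 2.349/0.042554 = 55.20 bar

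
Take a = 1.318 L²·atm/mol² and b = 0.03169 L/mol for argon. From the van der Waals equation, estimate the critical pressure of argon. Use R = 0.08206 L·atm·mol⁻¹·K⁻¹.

P_c ≈ 48.61 atm

For a van der Waals gas, P_c = a/(27b²).
P_c = 1.318/(27×(0.03169)²) = 1.318/0.027115 = 48.61 atm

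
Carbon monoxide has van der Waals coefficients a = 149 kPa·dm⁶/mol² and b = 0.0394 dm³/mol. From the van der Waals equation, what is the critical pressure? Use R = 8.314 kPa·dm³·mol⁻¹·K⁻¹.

P_c ≈ 3555 kPa

For a van der Waals gas, P_c = a/(27b²).
P_c = 149/(27×(0.0394)²) = 149/0.041914 = 3555 kPa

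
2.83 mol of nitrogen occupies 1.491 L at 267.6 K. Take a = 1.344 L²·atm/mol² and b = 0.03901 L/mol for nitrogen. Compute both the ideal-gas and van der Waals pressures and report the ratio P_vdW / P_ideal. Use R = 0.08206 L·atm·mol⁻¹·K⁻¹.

Ideal: P_ideal = nRT/V = (2.83)(0.08206)(267.6)/1.491 = 41.6799 atm
vdW: P = nRT/(V − nb) − a n²/V² = 62.1447/1.38060 − 10.7640/2.22308 = 45.0128 − 4.84193 = 40.1709 atm
Ratio = 40.1709/41.6799 = 0.9638

P_vdW / P_ideal ≈ 0.9638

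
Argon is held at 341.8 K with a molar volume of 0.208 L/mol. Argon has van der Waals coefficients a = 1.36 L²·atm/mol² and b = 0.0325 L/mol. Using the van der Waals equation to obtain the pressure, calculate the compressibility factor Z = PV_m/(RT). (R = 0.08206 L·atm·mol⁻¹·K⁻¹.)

P = RT/(V_m − b) − a/V_m² = (0.08206)(341.8)/(0.208 − 0.0325) − 1.36/(0.208)²
  = 28.048/0.17550 − 31.435 = 159.82 − 31.435 = 128.39 atm
Z = PV_m/(RT) = (128.39)(0.208)/((0.08206)(341.8)) = 26.705/28.048 = 0.9521

Z ≈ 0.9521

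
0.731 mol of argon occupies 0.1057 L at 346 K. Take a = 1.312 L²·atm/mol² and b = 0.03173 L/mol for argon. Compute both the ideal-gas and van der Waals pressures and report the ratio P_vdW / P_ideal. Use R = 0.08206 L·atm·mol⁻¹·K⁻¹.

Ideal: P_ideal = nRT/V = (0.731)(0.08206)(346)/0.1057 = 196.359 atm
vdW: P = nRT/(V − nb) − a n²/V² = 20.7551/0.0825054 − 0.701082/0.0111725 = 251.561 − 62.7507 = 188.810 atm
Ratio = 188.810/196.359 = 0.9616

P_vdW / P_ideal ≈ 0.9616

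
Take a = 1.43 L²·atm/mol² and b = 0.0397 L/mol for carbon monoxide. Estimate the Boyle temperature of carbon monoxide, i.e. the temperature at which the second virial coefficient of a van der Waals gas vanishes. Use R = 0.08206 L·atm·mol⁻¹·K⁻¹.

For a van der Waals gas the second virial coefficient B₂ = b − a/(RT) vanishes at T_B = a/(Rb).
T_B = 1.43/(0.08206×0.0397) = 1.43/0.0032578 = 438.9 K

T_B ≈ 438.9 K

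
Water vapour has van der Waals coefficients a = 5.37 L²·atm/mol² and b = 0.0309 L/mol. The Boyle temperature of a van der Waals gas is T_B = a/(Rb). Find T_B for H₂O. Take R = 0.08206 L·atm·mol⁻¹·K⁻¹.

For a van der Waals gas the second virial coefficient B₂ = b − a/(RT) vanishes at T_B = a/(Rb).
T_B = 5.37/(0.08206×0.0309) = 5.37/0.0025357 = 2118 K

T_B ≈ 2118 K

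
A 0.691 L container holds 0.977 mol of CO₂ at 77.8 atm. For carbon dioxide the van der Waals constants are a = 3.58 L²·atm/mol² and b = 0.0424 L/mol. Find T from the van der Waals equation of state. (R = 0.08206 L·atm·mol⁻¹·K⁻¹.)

T = (P + a n²/V²)(V − nb)/(nR)
P + a n²/V² = 77.8 + (3.58)(0.977)²/(0.691)² = 84.957 atm
V − nb = 0.691 − (0.977)(0.0424) = 0.64958 L
T = (84.957)(0.64958)/((0.977)(0.08206)) = 688.3 K

T ≈ 688.3 K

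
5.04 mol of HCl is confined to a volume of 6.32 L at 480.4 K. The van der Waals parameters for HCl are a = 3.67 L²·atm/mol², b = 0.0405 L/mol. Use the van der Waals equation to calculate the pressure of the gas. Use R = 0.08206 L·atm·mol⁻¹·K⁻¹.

P = nRT/(V − nb) − a n²/V²
nRT/(V − nb) = (5.04)(0.08206)(480.4)/(6.32 − 5.04×0.0405) = 198.68/6.1159 = 32.486 atm
a n²/V² = (3.67)(5.04)²/(6.32)² = 2.3340 atm
P = 32.486 − 2.3340 = 30.15 atm

P ≈ 30.15 atm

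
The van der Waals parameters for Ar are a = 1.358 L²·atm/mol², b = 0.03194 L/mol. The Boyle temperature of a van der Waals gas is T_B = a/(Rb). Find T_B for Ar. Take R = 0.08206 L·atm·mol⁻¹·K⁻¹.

T_B ≈ 518.1 K

For a van der Waals gas the second virial coefficient B₂ = b − a/(RT) vanishes at T_B = a/(Rb).
T_B = 1.358/(0.08206×0.03194) = 1.358/0.0026210 = 518.1 K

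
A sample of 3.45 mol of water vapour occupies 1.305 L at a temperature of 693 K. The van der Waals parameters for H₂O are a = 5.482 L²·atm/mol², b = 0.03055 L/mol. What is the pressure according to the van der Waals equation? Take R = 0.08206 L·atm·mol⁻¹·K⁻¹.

P ≈ 125.2 atm

P = nRT/(V − nb) − a n²/V²
nRT/(V − nb) = (3.45)(0.08206)(693)/(1.305 − 3.45×0.03055) = 196.19/1.1996 = 163.55 atm
a n²/V² = (5.482)(3.45)²/(1.305)² = 38.314 atm
P = 163.55 − 38.314 = 125.2 atm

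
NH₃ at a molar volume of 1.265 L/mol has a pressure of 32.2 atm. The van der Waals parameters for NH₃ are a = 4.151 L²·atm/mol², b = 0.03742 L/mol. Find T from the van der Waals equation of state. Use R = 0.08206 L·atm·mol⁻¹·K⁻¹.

T ≈ 520.5 K

T = (P + a/V_m²)(V_m − b)/R
P + a/V_m² = 32.2 + 4.151/(1.265)² = 34.794 atm
V_m − b = 1.265 − 0.03742 = 1.2276 L/mol
T = (34.794)(1.2276)/0.08206 = 520.5 K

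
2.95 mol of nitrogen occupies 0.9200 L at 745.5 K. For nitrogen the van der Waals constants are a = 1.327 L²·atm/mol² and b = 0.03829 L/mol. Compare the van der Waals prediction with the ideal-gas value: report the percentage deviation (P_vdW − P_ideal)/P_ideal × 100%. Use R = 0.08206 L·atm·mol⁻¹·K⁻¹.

Ideal: P_ideal = nRT/V = (2.95)(0.08206)(745.5)/0.9200 = 196.161 atm
vdW: P = nRT/(V − nb) − a n²/V² = 180.468/0.807045 − 11.5482/0.846400 = 223.616 − 13.6439 = 209.972 atm
% deviation = (209.972 − 196.161)/196.161 × 100% = 7.04%

7.04 %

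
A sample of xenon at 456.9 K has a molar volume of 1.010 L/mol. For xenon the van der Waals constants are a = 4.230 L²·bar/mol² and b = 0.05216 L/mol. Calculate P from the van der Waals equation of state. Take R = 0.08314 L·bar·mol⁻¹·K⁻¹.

P = RT/(V_m − b) − a/V_m²
RT/(V_m − b) = (0.08314)(456.9)/(1.010 − 0.05216) = 37.987/0.95784 = 39.659 bar
a/V_m² = 4.230/(1.010)² = 4.1467 bar
P = 39.659 − 4.1467 = 35.51 bar

P ≈ 35.51 bar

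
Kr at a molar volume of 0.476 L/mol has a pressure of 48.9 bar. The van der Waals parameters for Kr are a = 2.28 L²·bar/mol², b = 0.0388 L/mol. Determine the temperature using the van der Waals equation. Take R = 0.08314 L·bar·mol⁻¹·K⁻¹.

T ≈ 310.1 K

T = (P + a/V_m²)(V_m − b)/R
P + a/V_m² = 48.9 + 2.28/(0.476)² = 58.963 bar
V_m − b = 0.476 − 0.0388 = 0.43720 L/mol
T = (58.963)(0.43720)/0.08314 = 310.1 K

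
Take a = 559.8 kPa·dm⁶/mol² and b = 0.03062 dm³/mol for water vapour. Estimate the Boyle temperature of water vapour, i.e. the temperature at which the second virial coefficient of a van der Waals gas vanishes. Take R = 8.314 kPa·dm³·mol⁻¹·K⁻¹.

For a van der Waals gas the second virial coefficient B₂ = b − a/(RT) vanishes at T_B = a/(Rb).
T_B = 559.8/(8.314×0.03062) = 559.8/0.25457 = 2199 K

T_B ≈ 2199 K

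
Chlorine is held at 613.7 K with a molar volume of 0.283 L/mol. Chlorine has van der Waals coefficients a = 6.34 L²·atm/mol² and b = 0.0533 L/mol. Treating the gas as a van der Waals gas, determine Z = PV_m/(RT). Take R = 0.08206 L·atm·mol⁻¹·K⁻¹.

Z ≈ 0.7872

P = RT/(V_m − b) − a/V_m² = (0.08206)(613.7)/(0.283 − 0.0533) − 6.34/(0.283)²
  = 50.360/0.22970 − 79.162 = 219.24 − 79.162 = 140.08 atm
Z = PV_m/(RT) = (140.08)(0.283)/((0.08206)(613.7)) = 39.643/50.360 = 0.7872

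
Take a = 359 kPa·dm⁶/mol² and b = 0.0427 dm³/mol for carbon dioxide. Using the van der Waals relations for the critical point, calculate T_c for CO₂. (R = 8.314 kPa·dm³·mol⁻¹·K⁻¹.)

For a van der Waals gas, T_c = 8a/(27Rb).
T_c = 8×359/(27×8.314×0.0427) = 2872.0/9.5852 = 299.6 K

T_c ≈ 299.6 K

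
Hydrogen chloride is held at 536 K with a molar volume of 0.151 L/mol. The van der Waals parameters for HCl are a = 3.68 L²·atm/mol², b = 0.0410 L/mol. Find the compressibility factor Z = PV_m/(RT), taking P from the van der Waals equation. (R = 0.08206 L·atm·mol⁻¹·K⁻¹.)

Z ≈ 0.8186

P = RT/(V_m − b) − a/V_m² = (0.08206)(536)/(0.151 − 0.0410) − 3.68/(0.151)²
  = 43.984/0.11000 − 161.40 = 399.85 − 161.40 = 238.45 atm
Z = PV_m/(RT) = (238.45)(0.151)/((0.08206)(536)) = 36.006/43.984 = 0.8186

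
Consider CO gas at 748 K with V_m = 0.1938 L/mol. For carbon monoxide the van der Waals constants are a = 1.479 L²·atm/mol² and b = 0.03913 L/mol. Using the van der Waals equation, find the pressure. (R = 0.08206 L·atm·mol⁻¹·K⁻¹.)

P ≈ 357.5 atm

P = RT/(V_m − b) − a/V_m²
RT/(V_m − b) = (0.08206)(748)/(0.1938 − 0.03913) = 61.381/0.15467 = 396.85 atm
a/V_m² = 1.479/(0.1938)² = 39.379 atm
P = 396.85 − 39.379 = 357.5 atm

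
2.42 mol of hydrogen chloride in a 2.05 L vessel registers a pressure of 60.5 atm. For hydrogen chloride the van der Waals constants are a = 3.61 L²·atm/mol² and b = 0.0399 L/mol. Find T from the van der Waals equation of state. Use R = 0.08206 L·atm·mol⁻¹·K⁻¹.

T = (P + a n²/V²)(V − nb)/(nR)
P + a n²/V² = 60.5 + (3.61)(2.42)²/(2.05)² = 65.531 atm
V − nb = 2.05 − (2.42)(0.0399) = 1.9534 L
T = (65.531)(1.9534)/((2.42)(0.08206)) = 644.6 K

T ≈ 644.6 K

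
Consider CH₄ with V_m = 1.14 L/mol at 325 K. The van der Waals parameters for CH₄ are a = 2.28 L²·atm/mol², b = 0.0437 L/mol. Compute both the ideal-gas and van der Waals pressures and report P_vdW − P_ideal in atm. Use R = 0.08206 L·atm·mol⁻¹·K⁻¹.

ΔP ≈ -0.822 atm

Ideal: P_ideal = RT/V_m = (0.08206)(325)/1.14 = 23.3943 atm
vdW: P = RT/(V_m − b) − a/V_m² = 26.6695/1.09630 − 2.28/1.29960 = 24.3268 − 1.75439 = 22.5724 atm
ΔP = 22.5724 − 23.3943 = -0.822 atm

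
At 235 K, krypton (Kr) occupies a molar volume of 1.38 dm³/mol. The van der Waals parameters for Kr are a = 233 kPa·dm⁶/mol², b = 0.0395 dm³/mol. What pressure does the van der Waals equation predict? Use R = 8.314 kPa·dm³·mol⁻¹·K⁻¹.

P = RT/(V_m − b) − a/V_m²
RT/(V_m − b) = (8.314)(235)/(1.38 − 0.0395) = 1953.8/1.3405 = 1457.5 kPa
a/V_m² = 233/(1.38)² = 122.35 kPa
P = 1457.5 − 122.35 = 1335 kPa

P ≈ 1335 kPa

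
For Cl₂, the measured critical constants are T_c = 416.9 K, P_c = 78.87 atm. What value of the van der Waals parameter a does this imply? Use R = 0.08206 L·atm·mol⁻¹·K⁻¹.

From T_c = 8a/(27Rb) and P_c = a/(27b²): a = 27 R² T_c²/(64 P_c).
a = 27×(0.08206)²×(416.9)²/(64×78.87) = 31600/5047.7 = 6.260 L²·atm/mol²

a ≈ 6.260 L²·atm/mol²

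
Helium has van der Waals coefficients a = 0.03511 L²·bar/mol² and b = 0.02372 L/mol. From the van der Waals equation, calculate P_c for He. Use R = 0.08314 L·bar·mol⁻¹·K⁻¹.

P_c ≈ 2.311 bar

For a van der Waals gas, P_c = a/(27b²).
P_c = 0.03511/(27×(0.02372)²) = 0.03511/0.015191 = 2.311 bar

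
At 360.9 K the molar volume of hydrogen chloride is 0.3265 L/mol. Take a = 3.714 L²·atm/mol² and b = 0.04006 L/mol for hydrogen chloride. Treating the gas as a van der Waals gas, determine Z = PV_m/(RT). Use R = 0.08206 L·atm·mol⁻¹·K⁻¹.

P = RT/(V_m − b) − a/V_m² = (0.08206)(360.9)/(0.3265 − 0.04006) − 3.714/(0.3265)²
  = 29.615/0.28644 − 34.840 = 103.39 − 34.840 = 68.55 atm
Z = PV_m/(RT) = (68.55)(0.3265)/((0.08206)(360.9)) = 22.382/29.615 = 0.7558

Z ≈ 0.7558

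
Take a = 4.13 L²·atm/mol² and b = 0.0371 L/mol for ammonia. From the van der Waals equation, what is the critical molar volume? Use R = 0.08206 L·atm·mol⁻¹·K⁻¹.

V_m,c ≈ 0.1113 L/mol

For a van der Waals gas, V_m,c = 3b.
V_m,c = 3×0.0371 = 0.1113 L/mol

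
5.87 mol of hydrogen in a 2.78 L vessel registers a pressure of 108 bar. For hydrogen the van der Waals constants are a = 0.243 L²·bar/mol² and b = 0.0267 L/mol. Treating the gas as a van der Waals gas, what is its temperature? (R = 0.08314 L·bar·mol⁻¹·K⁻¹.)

T ≈ 586.3 K

T = (P + a n²/V²)(V − nb)/(nR)
P + a n²/V² = 108 + (0.243)(5.87)²/(2.78)² = 109.08 bar
V − nb = 2.78 − (5.87)(0.0267) = 2.6233 L
T = (109.08)(2.6233)/((5.87)(0.08314)) = 586.3 K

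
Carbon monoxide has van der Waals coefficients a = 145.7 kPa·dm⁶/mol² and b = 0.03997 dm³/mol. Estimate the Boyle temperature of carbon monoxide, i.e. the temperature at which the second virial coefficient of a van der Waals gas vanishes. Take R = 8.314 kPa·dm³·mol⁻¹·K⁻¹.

T_B ≈ 438.4 K

For a van der Waals gas the second virial coefficient B₂ = b − a/(RT) vanishes at T_B = a/(Rb).
T_B = 145.7/(8.314×0.03997) = 145.7/0.33231 = 438.4 K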